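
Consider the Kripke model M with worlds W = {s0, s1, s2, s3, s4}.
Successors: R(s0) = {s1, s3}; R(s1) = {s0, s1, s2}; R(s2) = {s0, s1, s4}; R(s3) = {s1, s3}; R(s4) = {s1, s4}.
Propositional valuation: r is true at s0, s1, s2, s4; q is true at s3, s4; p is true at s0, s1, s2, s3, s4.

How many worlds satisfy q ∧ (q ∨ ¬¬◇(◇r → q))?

Recall that ◇ψ holds at a world iff ψ holds at some accessible world.
Let φ = q ∧ (q ∨ ¬¬◇(◇r → q)). Evaluate φ at each world:
  s0 (successors {s1, s3}): φ is false.
  s1 (successors {s0, s1, s2}): φ is false.
  s2 (successors {s0, s1, s4}): φ is false.
  s3 (successors {s1, s3}): φ is true.
  s4 (successors {s1, s4}): φ is true.
For instance, at s0:
  At s0: q is false, q ∨ ¬¬◇(◇r → q) is true, so q ∧ (q ∨ ¬¬◇(◇r → q)) is false.
    At s0: q is false, ¬¬◇(◇r → q) is true, so q ∨ ¬¬◇(◇r → q) is true.
      At s0: ¬◇(◇r → q) is false, so ¬¬◇(◇r → q) is true.
Satisfying worlds: {s3, s4}

2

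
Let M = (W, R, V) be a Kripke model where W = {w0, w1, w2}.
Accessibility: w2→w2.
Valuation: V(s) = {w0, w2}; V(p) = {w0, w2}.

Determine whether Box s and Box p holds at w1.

Yes

At w1: Box s is true, Box p is true, so Box s and Box p is true.
  At w1: no accessible worlds, so Box s holds vacuously.
  At w1: no accessible worlds, so Box p holds vacuously.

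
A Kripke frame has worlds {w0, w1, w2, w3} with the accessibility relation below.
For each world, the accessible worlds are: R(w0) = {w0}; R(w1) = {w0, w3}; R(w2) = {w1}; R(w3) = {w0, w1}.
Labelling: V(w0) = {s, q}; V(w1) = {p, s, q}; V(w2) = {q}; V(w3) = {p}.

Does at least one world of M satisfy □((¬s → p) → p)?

Yes

Let φ = □((¬s → p) → p). Evaluate φ at each world:
  w0 (successors {w0}): φ is false.
  w1 (successors {w0, w3}): φ is false.
  w2 (successors {w1}): φ is true.
  w3 (successors {w0, w1}): φ is false.
Detail at w2 (witness):
  At w2: □((¬s → p) → p) requires (¬s → p) → p at every successor {w1}.
    At w1: (¬s → p) → p is true.
  So □((¬s → p) → p) is true at w2.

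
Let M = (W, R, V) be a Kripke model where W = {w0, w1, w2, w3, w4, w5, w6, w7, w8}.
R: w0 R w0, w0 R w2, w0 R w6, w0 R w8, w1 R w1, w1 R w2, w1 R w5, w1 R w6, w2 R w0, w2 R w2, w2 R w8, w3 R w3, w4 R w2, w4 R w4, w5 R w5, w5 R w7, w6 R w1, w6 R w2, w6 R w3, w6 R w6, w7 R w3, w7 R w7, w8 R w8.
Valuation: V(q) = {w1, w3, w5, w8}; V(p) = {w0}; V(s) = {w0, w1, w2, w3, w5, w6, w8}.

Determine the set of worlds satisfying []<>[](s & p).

Let φ = []<>[](s & p). Evaluate φ at each world:
  w0 (successors {w0, w2, w6, w8}): φ is false.
  w1 (successors {w1, w2, w5, w6}): φ is false.
  w2 (successors {w0, w2, w8}): φ is false.
  w3 (successors {w3}): φ is false.
  w4 (successors {w2, w4}): φ is false.
  w5 (successors {w5, w7}): φ is false.
  w6 (successors {w1, w2, w3, w6}): φ is false.
  w7 (successors {w3, w7}): φ is false.
  w8 (successors {w8}): φ is false.
For instance, at w1:
  At w1: []<>[](s & p) requires <>[](s & p) at every successor {w1, w2, w5, w6}.
    <>[](s & p) fails at w1, so []<>[](s & p) is false at w1.
      At w1: <>[](s & p) requires [](s & p) at some successor in {w1, w2, w5, w6}.
        At w1: [](s & p) is false.
        At w2: [](s & p) is false.
        At w5: [](s & p) is false.
        At w6: [](s & p) is false.
      So <>[](s & p) is false at w1.
Satisfying worlds: none.

none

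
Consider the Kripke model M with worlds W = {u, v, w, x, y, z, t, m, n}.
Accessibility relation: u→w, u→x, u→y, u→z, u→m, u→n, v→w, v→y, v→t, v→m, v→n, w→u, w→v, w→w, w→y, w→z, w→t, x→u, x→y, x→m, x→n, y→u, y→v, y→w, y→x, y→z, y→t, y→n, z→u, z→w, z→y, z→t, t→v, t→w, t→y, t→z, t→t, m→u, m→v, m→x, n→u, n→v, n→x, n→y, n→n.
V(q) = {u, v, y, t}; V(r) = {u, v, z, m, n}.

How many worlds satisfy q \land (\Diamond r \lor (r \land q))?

4

Recall that \Diamond ψ holds at a world iff ψ holds at some accessible world.
Let φ = q \land (\Diamond r \lor (r \land q)). Evaluate φ at each world:
  u (successors {w, x, y, z, m, n}): φ is true.
  v (successors {w, y, t, m, n}): φ is true.
  w (successors {u, v, w, y, z, t}): φ is false.
  x (successors {u, y, m, n}): φ is false.
  y (successors {u, v, w, x, z, t, n}): φ is true.
  z (successors {u, w, y, t}): φ is false.
  t (successors {v, w, y, z, t}): φ is true.
  m (successors {u, v, x}): φ is false.
  n (successors {u, v, x, y, n}): φ is false.
For instance, at u:
  At u: q is true, \Diamond r \lor (r \land q) is true, so q \land (\Diamond r \lor (r \land q)) is true.
    At u: \Diamond r is true, r \land q is true, so \Diamond r \lor (r \land q) is true.
      At u: \Diamond r requires r at some successor in {w, x, y, z, m, n}.
        r holds at z, so \Diamond r is true at u.
Satisfying worlds: {u, v, y, t}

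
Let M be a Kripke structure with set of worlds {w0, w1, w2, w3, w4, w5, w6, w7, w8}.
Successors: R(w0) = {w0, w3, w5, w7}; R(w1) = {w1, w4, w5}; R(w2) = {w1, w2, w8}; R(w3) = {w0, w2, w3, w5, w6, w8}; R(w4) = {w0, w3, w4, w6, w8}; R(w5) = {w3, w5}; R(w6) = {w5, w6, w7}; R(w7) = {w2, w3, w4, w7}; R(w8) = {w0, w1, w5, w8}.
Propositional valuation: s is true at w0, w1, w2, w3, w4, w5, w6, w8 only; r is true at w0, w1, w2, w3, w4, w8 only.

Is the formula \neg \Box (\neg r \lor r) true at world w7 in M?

No

At w7: \Box (\neg r \lor r) is true, so \neg \Box (\neg r \lor r) is false.
  At w7: \Box (\neg r \lor r) requires \neg r \lor r at every successor {w2, w3, w4, w7}.
    At w2: \neg r \lor r is true.
    At w3: \neg r \lor r is true.
    At w4: \neg r \lor r is true.
    At w7: \neg r \lor r is true.
  So \Box (\neg r \lor r) is true at w7.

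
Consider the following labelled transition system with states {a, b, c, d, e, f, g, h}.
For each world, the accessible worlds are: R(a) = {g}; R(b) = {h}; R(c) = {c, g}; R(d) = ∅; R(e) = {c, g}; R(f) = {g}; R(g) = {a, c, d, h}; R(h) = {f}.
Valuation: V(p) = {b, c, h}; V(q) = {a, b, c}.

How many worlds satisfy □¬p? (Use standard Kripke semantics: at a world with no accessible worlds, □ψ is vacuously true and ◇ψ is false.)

4

Let φ = □¬p. Evaluate φ at each world:
  a (successors {g}): φ is true.
  b (successors {h}): φ is false.
  c (successors {c, g}): φ is false.
  d (successors ∅): φ is true.
  e (successors {c, g}): φ is false.
  f (successors {g}): φ is true.
  g (successors {a, c, d, h}): φ is false.
  h (successors {f}): φ is true.
For instance, at c:
  At c: □¬p requires ¬p at every successor {c, g}.
    ¬p fails at c, so □¬p is false at c.
Satisfying worlds: {a, d, f, h}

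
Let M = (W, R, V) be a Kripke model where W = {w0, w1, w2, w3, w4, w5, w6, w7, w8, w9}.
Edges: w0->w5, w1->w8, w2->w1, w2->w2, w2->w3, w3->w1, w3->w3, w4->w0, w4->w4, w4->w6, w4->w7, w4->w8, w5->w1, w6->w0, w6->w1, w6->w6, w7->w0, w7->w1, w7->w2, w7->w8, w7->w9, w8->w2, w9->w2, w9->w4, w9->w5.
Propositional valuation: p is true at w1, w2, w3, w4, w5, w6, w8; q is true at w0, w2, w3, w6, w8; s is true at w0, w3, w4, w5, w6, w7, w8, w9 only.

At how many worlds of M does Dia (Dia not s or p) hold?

10

Let φ = Dia (Dia not s or p). Evaluate φ at each world:
  w0 (successors {w5}): φ is true.
  w1 (successors {w8}): φ is true.
  w2 (successors {w1, w2, w3}): φ is true.
  w3 (successors {w1, w3}): φ is true.
  w4 (successors {w0, w4, w6, w7, w8}): φ is true.
  w5 (successors {w1}): φ is true.
  w6 (successors {w0, w1, w6}): φ is true.
  w7 (successors {w0, w1, w2, w8, w9}): φ is true.
  w8 (successors {w2}): φ is true.
  w9 (successors {w2, w4, w5}): φ is true.
For instance, at w8:
  At w8: Dia (Dia not s or p) requires Dia not s or p at some successor in {w2}.
    Dia not s or p holds at w2, so Dia (Dia not s or p) is true at w8.
      At w2: Dia not s is true, p is true, so Dia not s or p is true.
Satisfying worlds: {w0, w1, w2, w3, w4, w5, w6, w7, w8, w9}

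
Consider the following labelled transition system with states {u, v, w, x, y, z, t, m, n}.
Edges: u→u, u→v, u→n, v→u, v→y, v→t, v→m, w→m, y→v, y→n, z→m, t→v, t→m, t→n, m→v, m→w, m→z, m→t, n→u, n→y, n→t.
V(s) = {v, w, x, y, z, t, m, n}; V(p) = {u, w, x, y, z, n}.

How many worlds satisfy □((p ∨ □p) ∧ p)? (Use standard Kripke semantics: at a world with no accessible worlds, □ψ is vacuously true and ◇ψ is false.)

1

Let φ = □((p ∨ □p) ∧ p). Evaluate φ at each world:
  u (successors {u, v, n}): φ is false.
  v (successors {u, y, t, m}): φ is false.
  w (successors {m}): φ is false.
  x (successors ∅): φ is true.
  y (successors {v, n}): φ is false.
  z (successors {m}): φ is false.
  t (successors {v, m, n}): φ is false.
  m (successors {v, w, z, t}): φ is false.
  n (successors {u, y, t}): φ is false.
For instance, at w:
  At w: □((p ∨ □p) ∧ p) requires (p ∨ □p) ∧ p at every successor {m}.
    (p ∨ □p) ∧ p fails at m, so □((p ∨ □p) ∧ p) is false at w.
      At m: p ∨ □p is false, p is false, so (p ∨ □p) ∧ p is false.
Satisfying worlds: {x}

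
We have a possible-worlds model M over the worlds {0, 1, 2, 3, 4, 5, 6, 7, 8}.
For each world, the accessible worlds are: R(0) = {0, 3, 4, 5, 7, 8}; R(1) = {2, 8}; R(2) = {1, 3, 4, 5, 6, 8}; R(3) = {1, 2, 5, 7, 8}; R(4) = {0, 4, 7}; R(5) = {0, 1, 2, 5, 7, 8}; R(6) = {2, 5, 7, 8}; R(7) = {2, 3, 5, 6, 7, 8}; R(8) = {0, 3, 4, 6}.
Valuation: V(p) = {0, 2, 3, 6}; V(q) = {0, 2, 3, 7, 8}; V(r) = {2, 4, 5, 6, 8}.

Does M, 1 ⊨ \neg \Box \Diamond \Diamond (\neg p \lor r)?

Recall that \Box ψ holds at a world iff ψ holds at every accessible world, and \Diamond ψ holds iff ψ holds at some accessible world.
At 1: \Box \Diamond \Diamond (\neg p \lor r) is true, so \neg \Box \Diamond \Diamond (\neg p \lor r) is false.
  At 1: \Box \Diamond \Diamond (\neg p \lor r) requires \Diamond \Diamond (\neg p \lor r) at every successor {2, 8}.
      At 2: \Diamond \Diamond (\neg p \lor r) requires \Diamond (\neg p \lor r) at some successor in {1, 3, 4, 5, 6, 8}.
        \Diamond (\neg p \lor r) holds at 1, so \Diamond \Diamond (\neg p \lor r) is true at 2.
      At 8: \Diamond \Diamond (\neg p \lor r) requires \Diamond (\neg p \lor r) at some successor in {0, 3, 4, 6}.
        \Diamond (\neg p \lor r) holds at 0, so \Diamond \Diamond (\neg p \lor r) is true at 8.
  So \Box \Diamond \Diamond (\neg p \lor r) is true at 1.

No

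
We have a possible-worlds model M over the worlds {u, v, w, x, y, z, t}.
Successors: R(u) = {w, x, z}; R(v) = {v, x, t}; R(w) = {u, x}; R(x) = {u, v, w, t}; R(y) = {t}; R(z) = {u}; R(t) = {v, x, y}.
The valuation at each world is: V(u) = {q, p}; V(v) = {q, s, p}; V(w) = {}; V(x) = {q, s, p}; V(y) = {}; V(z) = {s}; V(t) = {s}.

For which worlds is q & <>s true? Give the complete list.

Let φ = q & <>s. Evaluate φ at each world:
  u (successors {w, x, z}): φ is true.
  v (successors {v, x, t}): φ is true.
  w (successors {u, x}): φ is false.
  x (successors {u, v, w, t}): φ is true.
  y (successors {t}): φ is false.
  z (successors {u}): φ is false.
  t (successors {v, x, y}): φ is false.
For instance, at y:
  At y: q is false, <>s is true, so q & <>s is false.
    At y: <>s requires s at some successor in {t}.
      s holds at t, so <>s is true at y.
Satisfying worlds: {u, v, x}

u, v, x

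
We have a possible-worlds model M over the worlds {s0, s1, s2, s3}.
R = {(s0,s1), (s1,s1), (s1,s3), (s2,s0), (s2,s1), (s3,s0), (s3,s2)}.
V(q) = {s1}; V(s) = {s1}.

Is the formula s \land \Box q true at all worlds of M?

No

Let φ = s \land \Box q. Evaluate φ at each world:
  s0 (successors {s1}): φ is false.
  s1 (successors {s1, s3}): φ is false.
  s2 (successors {s0, s1}): φ is false.
  s3 (successors {s0, s2}): φ is false.
Detail at s0 (counterexample):
  At s0: s is false, \Box q is true, so s \land \Box q is false.
    At s0: \Box q requires q at every successor {s1}.
      At s1: q is true.
    So \Box q is true at s0.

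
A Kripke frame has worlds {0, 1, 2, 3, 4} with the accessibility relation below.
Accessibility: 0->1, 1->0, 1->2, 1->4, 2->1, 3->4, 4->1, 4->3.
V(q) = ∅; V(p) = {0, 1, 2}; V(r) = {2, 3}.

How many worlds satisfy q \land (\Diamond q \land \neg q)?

0

Let φ = q \land (\Diamond q \land \neg q). Evaluate φ at each world:
  0 (successors {1}): φ is false.
  1 (successors {0, 2, 4}): φ is false.
  2 (successors {1}): φ is false.
  3 (successors {4}): φ is false.
  4 (successors {1, 3}): φ is false.
For instance, at 4:
  At 4: q is false, \Diamond q \land \neg q is false, so q \land (\Diamond q \land \neg q) is false.
    At 4: \Diamond q is false, \neg q is true, so \Diamond q \land \neg q is false.
      At 4: \Diamond q requires q at some successor in {1, 3}.
        At 1: q is false.
        At 3: q is false.
      So \Diamond q is false at 4.
Satisfying worlds: none.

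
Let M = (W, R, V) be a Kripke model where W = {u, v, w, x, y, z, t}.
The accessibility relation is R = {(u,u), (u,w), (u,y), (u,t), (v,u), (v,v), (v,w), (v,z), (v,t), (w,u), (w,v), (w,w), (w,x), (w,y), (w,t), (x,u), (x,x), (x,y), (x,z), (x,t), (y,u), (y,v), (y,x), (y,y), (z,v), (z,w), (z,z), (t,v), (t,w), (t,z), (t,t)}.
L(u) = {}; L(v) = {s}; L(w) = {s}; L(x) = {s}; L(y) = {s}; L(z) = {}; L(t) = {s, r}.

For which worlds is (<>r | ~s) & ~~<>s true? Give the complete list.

Let φ = (<>r | ~s) & ~~<>s. Evaluate φ at each world:
  u (successors {u, w, y, t}): φ is true.
  v (successors {u, v, w, z, t}): φ is true.
  w (successors {u, v, w, x, y, t}): φ is true.
  x (successors {u, x, y, z, t}): φ is true.
  y (successors {u, v, x, y}): φ is false.
  z (successors {v, w, z}): φ is true.
  t (successors {v, w, z, t}): φ is true.
For instance, at w:
  At w: <>r | ~s is true, ~~<>s is true, so (<>r | ~s) & ~~<>s is true.
    At w: <>r is true, ~s is false, so <>r | ~s is true.
      At w: <>r requires r at some successor in {u, v, w, x, y, t}.
        r holds at t, so <>r is true at w.
    At w: ~<>s is false, so ~~<>s is true.
      At w: <>s is true, so ~<>s is false.
Satisfying worlds: {u, v, w, x, z, t}

u, v, w, x, z, t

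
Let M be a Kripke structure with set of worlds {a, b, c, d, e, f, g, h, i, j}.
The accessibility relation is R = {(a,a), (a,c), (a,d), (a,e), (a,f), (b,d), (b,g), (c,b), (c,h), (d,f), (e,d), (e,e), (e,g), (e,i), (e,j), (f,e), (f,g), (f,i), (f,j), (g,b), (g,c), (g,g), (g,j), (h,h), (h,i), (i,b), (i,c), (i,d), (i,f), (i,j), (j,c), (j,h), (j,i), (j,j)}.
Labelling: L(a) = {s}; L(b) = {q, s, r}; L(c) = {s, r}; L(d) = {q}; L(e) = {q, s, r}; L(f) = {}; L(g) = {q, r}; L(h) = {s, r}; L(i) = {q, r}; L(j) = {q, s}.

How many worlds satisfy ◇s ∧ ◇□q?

Let φ = ◇s ∧ ◇□q. Evaluate φ at each world:
  a (successors {a, c, d, e, f}): φ is true.
  b (successors {d, g}): φ is false.
  c (successors {b, h}): φ is true.
  d (successors {f}): φ is false.
  e (successors {d, e, g, i, j}): φ is true.
  f (successors {e, g, i, j}): φ is true.
  g (successors {b, c, g, j}): φ is true.
  h (successors {h, i}): φ is false.
  i (successors {b, c, d, f, j}): φ is true.
  j (successors {c, h, i, j}): φ is false.
For instance, at h:
  At h: ◇s is true, ◇□q is false, so ◇s ∧ ◇□q is false.
    At h: ◇s requires s at some successor in {h, i}.
      s holds at h, so ◇s is true at h.
    At h: ◇□q requires □q at some successor in {h, i}.
      At h: □q is false.
      At i: □q is false.
    So ◇□q is false at h.
Satisfying worlds: {a, c, e, f, g, i}

6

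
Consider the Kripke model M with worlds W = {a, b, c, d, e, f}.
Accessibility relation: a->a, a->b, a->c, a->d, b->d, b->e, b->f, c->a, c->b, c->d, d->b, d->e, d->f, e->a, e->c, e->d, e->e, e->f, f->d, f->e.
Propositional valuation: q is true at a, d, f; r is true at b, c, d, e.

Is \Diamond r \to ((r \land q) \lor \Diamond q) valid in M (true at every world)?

Yes

Let φ = \Diamond r \to ((r \land q) \lor \Diamond q). Evaluate φ at each world:
  a (successors {a, b, c, d}): φ is true.
  b (successors {d, e, f}): φ is true.
  c (successors {a, b, d}): φ is true.
  d (successors {b, e, f}): φ is true.
  e (successors {a, c, d, e, f}): φ is true.
  f (successors {d, e}): φ is true.
For instance, at d:
  At d: \Diamond r is true, (r \land q) \lor \Diamond q is true, so \Diamond r \to ((r \land q) \lor \Diamond q) is true.
    At d: \Diamond r requires r at some successor in {b, e, f}.
      r holds at b, so \Diamond r is true at d.
    At d: r \land q is true, \Diamond q is true, so (r \land q) \lor \Diamond q is true.
      At d: \Diamond q requires q at some successor in {b, e, f}.
        q holds at f, so \Diamond q is true at d.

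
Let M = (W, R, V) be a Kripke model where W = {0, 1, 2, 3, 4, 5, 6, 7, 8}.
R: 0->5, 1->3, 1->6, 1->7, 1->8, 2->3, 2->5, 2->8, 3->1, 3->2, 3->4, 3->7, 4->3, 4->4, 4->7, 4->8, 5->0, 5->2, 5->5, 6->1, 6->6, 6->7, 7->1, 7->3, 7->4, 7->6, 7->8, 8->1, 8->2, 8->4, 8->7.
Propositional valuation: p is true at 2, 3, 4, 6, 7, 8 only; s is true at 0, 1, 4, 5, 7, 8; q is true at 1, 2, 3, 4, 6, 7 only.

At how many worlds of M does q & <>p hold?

6

Let φ = q & <>p. Evaluate φ at each world:
  0 (successors {5}): φ is false.
  1 (successors {3, 6, 7, 8}): φ is true.
  2 (successors {3, 5, 8}): φ is true.
  3 (successors {1, 2, 4, 7}): φ is true.
  4 (successors {3, 4, 7, 8}): φ is true.
  5 (successors {0, 2, 5}): φ is false.
  6 (successors {1, 6, 7}): φ is true.
  7 (successors {1, 3, 4, 6, 8}): φ is true.
  8 (successors {1, 2, 4, 7}): φ is false.
For instance, at 6:
  At 6: q is true, <>p is true, so q & <>p is true.
    At 6: <>p requires p at some successor in {1, 6, 7}.
      p holds at 6, so <>p is true at 6.
Satisfying worlds: {1, 2, 3, 4, 6, 7}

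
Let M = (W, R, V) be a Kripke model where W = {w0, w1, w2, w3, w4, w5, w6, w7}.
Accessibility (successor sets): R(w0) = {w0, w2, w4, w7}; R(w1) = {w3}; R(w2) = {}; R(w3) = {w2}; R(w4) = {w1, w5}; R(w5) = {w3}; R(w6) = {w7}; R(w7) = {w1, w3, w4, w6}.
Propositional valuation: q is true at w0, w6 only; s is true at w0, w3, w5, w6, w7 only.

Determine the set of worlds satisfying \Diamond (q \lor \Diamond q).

Let φ = \Diamond (q \lor \Diamond q). Evaluate φ at each world:
  w0 (successors {w0, w2, w4, w7}): φ is true.
  w1 (successors {w3}): φ is false.
  w2 (successors ∅): φ is false.
  w3 (successors {w2}): φ is false.
  w4 (successors {w1, w5}): φ is false.
  w5 (successors {w3}): φ is false.
  w6 (successors {w7}): φ is true.
  w7 (successors {w1, w3, w4, w6}): φ is true.
For instance, at w5:
  At w5: \Diamond (q \lor \Diamond q) requires q \lor \Diamond q at some successor in {w3}.
    At w3: q \lor \Diamond q is false.
  So \Diamond (q \lor \Diamond q) is false at w5.
Satisfying worlds: {w0, w6, w7}

w0, w6, w7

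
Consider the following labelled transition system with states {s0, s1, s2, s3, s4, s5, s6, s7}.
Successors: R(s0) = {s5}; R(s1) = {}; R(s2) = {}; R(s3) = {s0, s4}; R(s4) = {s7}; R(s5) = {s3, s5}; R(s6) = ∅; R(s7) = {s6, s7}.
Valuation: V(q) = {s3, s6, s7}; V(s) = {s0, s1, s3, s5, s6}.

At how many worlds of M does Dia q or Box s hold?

7

Let φ = Dia q or Box s. Evaluate φ at each world:
  s0 (successors {s5}): φ is true.
  s1 (successors ∅): φ is true.
  s2 (successors ∅): φ is true.
  s3 (successors {s0, s4}): φ is false.
  s4 (successors {s7}): φ is true.
  s5 (successors {s3, s5}): φ is true.
  s6 (successors ∅): φ is true.
  s7 (successors {s6, s7}): φ is true.
For instance, at s5:
  At s5: Dia q is true, Box s is true, so Dia q or Box s is true.
    At s5: Dia q requires q at some successor in {s3, s5}.
      q holds at s3, so Dia q is true at s5.
    At s5: Box s requires s at every successor {s3, s5}.
      At s3: s is true.
      At s5: s is true.
    So Box s is true at s5.
Satisfying worlds: {s0, s1, s2, s4, s5, s6, s7}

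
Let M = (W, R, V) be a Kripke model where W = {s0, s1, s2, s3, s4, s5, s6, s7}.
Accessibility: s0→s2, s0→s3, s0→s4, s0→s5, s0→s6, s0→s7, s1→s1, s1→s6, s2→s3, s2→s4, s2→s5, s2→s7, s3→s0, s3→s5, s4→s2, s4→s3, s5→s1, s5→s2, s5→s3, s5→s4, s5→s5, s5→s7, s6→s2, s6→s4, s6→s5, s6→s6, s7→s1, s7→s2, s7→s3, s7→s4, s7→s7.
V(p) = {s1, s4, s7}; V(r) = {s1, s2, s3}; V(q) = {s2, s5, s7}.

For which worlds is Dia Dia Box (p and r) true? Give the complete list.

none

Let φ = Dia Dia Box (p and r). Evaluate φ at each world:
  s0 (successors {s2, s3, s4, s5, s6, s7}): φ is false.
  s1 (successors {s1, s6}): φ is false.
  s2 (successors {s3, s4, s5, s7}): φ is false.
  s3 (successors {s0, s5}): φ is false.
  s4 (successors {s2, s3}): φ is false.
  s5 (successors {s1, s2, s3, s4, s5, s7}): φ is false.
  s6 (successors {s2, s4, s5, s6}): φ is false.
  s7 (successors {s1, s2, s3, s4, s7}): φ is false.
For instance, at s0:
  At s0: Dia Dia Box (p and r) requires Dia Box (p and r) at some successor in {s2, s3, s4, s5, s6, s7}.
    At s2: Dia Box (p and r) is false.
    At s3: Dia Box (p and r) is false.
    At s4: Dia Box (p and r) is false.
    At s5: Dia Box (p and r) is false.
    At s6: Dia Box (p and r) is false.
    At s7: Dia Box (p and r) is false.
  So Dia Dia Box (p and r) is false at s0.
Satisfying worlds: none.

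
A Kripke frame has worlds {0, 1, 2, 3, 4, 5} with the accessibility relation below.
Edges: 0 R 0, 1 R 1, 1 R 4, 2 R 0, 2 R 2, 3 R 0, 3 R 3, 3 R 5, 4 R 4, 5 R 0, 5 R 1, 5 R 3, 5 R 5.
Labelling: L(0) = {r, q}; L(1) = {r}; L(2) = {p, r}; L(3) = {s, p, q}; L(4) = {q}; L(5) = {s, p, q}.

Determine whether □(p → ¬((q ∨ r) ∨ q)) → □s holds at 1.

At 1: □(p → ¬((q ∨ r) ∨ q)) is true, □s is false, so □(p → ¬((q ∨ r) ∨ q)) → □s is false.
  At 1: □(p → ¬((q ∨ r) ∨ q)) requires p → ¬((q ∨ r) ∨ q) at every successor {1, 4}.
    At 1: p → ¬((q ∨ r) ∨ q) is true.
    At 4: p → ¬((q ∨ r) ∨ q) is true.
  So □(p → ¬((q ∨ r) ∨ q)) is true at 1.
  At 1: □s requires s at every successor {1, 4}.
    s fails at 1, so □s is false at 1.

No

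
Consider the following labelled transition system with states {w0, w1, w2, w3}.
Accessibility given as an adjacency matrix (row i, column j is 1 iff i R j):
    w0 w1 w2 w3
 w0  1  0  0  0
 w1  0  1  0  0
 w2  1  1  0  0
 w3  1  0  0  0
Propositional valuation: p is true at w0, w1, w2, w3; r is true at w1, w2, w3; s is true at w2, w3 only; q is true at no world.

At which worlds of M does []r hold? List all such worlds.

w1

Let φ = []r. Evaluate φ at each world:
  w0 (successors {w0}): φ is false.
  w1 (successors {w1}): φ is true.
  w2 (successors {w0, w1}): φ is false.
  w3 (successors {w0}): φ is false.
For instance, at w0:
  At w0: []r requires r at every successor {w0}.
    r fails at w0, so []r is false at w0.
Satisfying worlds: {w1}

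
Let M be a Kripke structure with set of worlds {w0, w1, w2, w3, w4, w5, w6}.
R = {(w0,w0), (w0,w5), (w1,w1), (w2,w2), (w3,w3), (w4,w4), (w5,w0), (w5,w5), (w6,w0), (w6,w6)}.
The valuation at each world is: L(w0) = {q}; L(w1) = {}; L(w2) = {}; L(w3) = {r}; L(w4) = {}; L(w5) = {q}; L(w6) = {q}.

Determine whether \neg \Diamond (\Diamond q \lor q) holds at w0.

At w0: \Diamond (\Diamond q \lor q) is true, so \neg \Diamond (\Diamond q \lor q) is false.
  At w0: \Diamond (\Diamond q \lor q) requires \Diamond q \lor q at some successor in {w0, w5}.
    \Diamond q \lor q holds at w0, so \Diamond (\Diamond q \lor q) is true at w0.
      At w0: \Diamond q is true, q is true, so \Diamond q \lor q is true.

No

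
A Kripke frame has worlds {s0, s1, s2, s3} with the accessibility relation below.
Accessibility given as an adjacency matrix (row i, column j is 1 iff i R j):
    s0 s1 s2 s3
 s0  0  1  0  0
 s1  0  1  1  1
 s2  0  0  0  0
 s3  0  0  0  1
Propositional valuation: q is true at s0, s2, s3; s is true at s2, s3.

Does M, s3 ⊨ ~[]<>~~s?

Recall that []ψ holds at a world iff ψ holds at every accessible world, and <>ψ holds iff ψ holds at some accessible world.
At s3: []<>~~s is true, so ~[]<>~~s is false.
  At s3: []<>~~s requires <>~~s at every successor {s3}.
      At s3: <>~~s requires ~~s at some successor in {s3}.
        ~~s holds at s3, so <>~~s is true at s3.
  So []<>~~s is true at s3.

No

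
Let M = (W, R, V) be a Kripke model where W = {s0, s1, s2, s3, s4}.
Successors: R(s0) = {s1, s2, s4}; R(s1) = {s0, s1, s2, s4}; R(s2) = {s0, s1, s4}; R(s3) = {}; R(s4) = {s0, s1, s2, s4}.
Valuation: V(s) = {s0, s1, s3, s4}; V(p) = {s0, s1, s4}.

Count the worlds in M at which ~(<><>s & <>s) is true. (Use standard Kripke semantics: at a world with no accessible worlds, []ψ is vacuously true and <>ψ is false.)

1

Let φ = ~(<><>s & <>s). Evaluate φ at each world:
  s0 (successors {s1, s2, s4}): φ is false.
  s1 (successors {s0, s1, s2, s4}): φ is false.
  s2 (successors {s0, s1, s4}): φ is false.
  s3 (successors ∅): φ is true.
  s4 (successors {s0, s1, s2, s4}): φ is false.
For instance, at s1:
  At s1: <><>s & <>s is true, so ~(<><>s & <>s) is false.
    At s1: <><>s is true, <>s is true, so <><>s & <>s is true.
      At s1: <><>s requires <>s at some successor in {s0, s1, s2, s4}.
        <>s holds at s0, so <><>s is true at s1.
      At s1: <>s requires s at some successor in {s0, s1, s2, s4}.
        s holds at s0, so <>s is true at s1.
Satisfying worlds: {s3}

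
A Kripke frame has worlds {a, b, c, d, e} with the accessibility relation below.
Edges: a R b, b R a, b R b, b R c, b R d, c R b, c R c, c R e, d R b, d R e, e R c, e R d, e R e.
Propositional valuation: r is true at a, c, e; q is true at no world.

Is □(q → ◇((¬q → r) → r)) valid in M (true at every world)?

Let φ = □(q → ◇((¬q → r) → r)). Evaluate φ at each world:
  a (successors {b}): φ is true.
  b (successors {a, b, c, d}): φ is true.
  c (successors {b, c, e}): φ is true.
  d (successors {b, e}): φ is true.
  e (successors {c, d, e}): φ is true.
For instance, at a:
  At a: □(q → ◇((¬q → r) → r)) requires q → ◇((¬q → r) → r) at every successor {b}.
      At b: q is false, ◇((¬q → r) → r) is true, so q → ◇((¬q → r) → r) is true.
  So □(q → ◇((¬q → r) → r)) is true at a.

Yes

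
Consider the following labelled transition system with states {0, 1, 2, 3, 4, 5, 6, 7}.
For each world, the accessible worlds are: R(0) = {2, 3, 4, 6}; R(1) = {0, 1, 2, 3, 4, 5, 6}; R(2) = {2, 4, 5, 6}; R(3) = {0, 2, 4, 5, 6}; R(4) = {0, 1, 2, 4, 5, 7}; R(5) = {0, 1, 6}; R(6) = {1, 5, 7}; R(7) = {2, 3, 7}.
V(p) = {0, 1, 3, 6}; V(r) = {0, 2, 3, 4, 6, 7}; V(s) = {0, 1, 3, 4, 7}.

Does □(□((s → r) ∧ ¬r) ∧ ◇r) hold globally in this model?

Let φ = □(□((s → r) ∧ ¬r) ∧ ◇r). Evaluate φ at each world:
  0 (successors {2, 3, 4, 6}): φ is false.
  1 (successors {0, 1, 2, 3, 4, 5, 6}): φ is false.
  2 (successors {2, 4, 5, 6}): φ is false.
  3 (successors {0, 2, 4, 5, 6}): φ is false.
  4 (successors {0, 1, 2, 4, 5, 7}): φ is false.
  5 (successors {0, 1, 6}): φ is false.
  6 (successors {1, 5, 7}): φ is false.
  7 (successors {2, 3, 7}): φ is false.
Detail at 0 (counterexample):
  At 0: □(□((s → r) ∧ ¬r) ∧ ◇r) requires □((s → r) ∧ ¬r) ∧ ◇r at every successor {2, 3, 4, 6}.
    □((s → r) ∧ ¬r) ∧ ◇r fails at 2, so □(□((s → r) ∧ ¬r) ∧ ◇r) is false at 0.
      At 2: □((s → r) ∧ ¬r) is false, ◇r is true, so □((s → r) ∧ ¬r) ∧ ◇r is false.

No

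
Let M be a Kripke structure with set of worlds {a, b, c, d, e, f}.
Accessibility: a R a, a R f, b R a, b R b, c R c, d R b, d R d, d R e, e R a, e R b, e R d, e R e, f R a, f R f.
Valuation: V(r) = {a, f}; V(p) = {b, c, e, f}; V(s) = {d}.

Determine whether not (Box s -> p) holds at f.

No

At f: Box s -> p is true, so not (Box s -> p) is false.
  At f: Box s is false, p is true, so Box s -> p is true.
    At f: Box s requires s at every successor {a, f}.
      s fails at a, so Box s is false at f.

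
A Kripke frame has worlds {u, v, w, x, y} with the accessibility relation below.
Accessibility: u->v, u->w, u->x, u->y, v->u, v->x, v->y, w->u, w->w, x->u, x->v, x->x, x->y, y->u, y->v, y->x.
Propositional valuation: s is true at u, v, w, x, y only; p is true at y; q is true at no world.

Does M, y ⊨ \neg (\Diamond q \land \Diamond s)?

Yes

At y: \Diamond q \land \Diamond s is false, so \neg (\Diamond q \land \Diamond s) is true.
  At y: \Diamond q is false, \Diamond s is true, so \Diamond q \land \Diamond s is false.
    At y: \Diamond q requires q at some successor in {u, v, x}.
      At u: q is false.
      At v: q is false.
      At x: q is false.
    So \Diamond q is false at y.
    At y: \Diamond s requires s at some successor in {u, v, x}.
      s holds at u, so \Diamond s is true at y.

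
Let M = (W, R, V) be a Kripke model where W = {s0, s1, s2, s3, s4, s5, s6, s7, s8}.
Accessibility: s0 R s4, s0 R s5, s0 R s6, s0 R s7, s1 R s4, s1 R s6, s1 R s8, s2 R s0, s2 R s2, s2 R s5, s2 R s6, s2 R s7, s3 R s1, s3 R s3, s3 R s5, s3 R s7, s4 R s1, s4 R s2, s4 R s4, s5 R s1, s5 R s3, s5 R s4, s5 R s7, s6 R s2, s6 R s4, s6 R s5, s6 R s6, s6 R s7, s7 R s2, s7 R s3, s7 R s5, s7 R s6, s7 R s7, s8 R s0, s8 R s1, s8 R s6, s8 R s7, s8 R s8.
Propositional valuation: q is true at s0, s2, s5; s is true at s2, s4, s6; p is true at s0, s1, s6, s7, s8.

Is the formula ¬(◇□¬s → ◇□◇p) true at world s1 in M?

Recall that □ψ holds at a world iff ψ holds at every accessible world, and ◇ψ holds iff ψ holds at some accessible world.
At s1: ◇□¬s → ◇□◇p is true, so ¬(◇□¬s → ◇□◇p) is false.
  At s1: ◇□¬s is false, ◇□◇p is true, so ◇□¬s → ◇□◇p is true.
    At s1: ◇□¬s requires □¬s at some successor in {s4, s6, s8}.
      At s4: □¬s is false.
      At s6: □¬s is false.
      At s8: □¬s is false.
    So ◇□¬s is false at s1.
    At s1: ◇□◇p requires □◇p at some successor in {s4, s6, s8}.
      □◇p holds at s4, so ◇□◇p is true at s1.

No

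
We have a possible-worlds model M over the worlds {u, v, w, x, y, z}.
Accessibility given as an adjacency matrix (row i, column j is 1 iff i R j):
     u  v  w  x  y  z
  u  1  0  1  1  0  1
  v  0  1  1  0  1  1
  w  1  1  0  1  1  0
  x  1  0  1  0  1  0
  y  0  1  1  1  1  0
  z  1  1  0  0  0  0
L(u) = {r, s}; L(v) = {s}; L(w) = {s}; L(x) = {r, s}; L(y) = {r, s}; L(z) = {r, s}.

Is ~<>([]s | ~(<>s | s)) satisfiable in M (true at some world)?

Recall that []ψ holds at a world iff ψ holds at every accessible world, and <>ψ holds iff ψ holds at some accessible world.
Let φ = ~<>([]s | ~(<>s | s)). Evaluate φ at each world:
  u (successors {u, w, x, z}): φ is false.
  v (successors {v, w, y, z}): φ is false.
  w (successors {u, v, x, y}): φ is false.
  x (successors {u, w, y}): φ is false.
  y (successors {v, w, x, y}): φ is false.
  z (successors {u, v}): φ is false.
For instance, at y:
  At y: <>([]s | ~(<>s | s)) is true, so ~<>([]s | ~(<>s | s)) is false.
    At y: <>([]s | ~(<>s | s)) requires []s | ~(<>s | s) at some successor in {v, w, x, y}.
      []s | ~(<>s | s) holds at v, so <>([]s | ~(<>s | s)) is true at y.

No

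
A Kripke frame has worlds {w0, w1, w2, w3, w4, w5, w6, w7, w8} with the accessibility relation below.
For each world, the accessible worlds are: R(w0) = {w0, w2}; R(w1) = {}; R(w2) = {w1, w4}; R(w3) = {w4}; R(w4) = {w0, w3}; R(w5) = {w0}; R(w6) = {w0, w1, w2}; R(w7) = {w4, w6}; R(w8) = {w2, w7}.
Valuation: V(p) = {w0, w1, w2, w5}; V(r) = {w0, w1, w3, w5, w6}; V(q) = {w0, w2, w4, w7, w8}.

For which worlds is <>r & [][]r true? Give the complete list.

Recall that []ψ holds at a world iff ψ holds at every accessible world, and <>ψ holds iff ψ holds at some accessible world.
Let φ = <>r & [][]r. Evaluate φ at each world:
  w0 (successors {w0, w2}): φ is false.
  w1 (successors ∅): φ is false.
  w2 (successors {w1, w4}): φ is true.
  w3 (successors {w4}): φ is false.
  w4 (successors {w0, w3}): φ is false.
  w5 (successors {w0}): φ is false.
  w6 (successors {w0, w1, w2}): φ is false.
  w7 (successors {w4, w6}): φ is false.
  w8 (successors {w2, w7}): φ is false.
For instance, at w4:
  At w4: <>r is true, [][]r is false, so <>r & [][]r is false.
    At w4: <>r requires r at some successor in {w0, w3}.
      r holds at w0, so <>r is true at w4.
    At w4: [][]r requires []r at every successor {w0, w3}.
      []r fails at w0, so [][]r is false at w4.
Satisfying worlds: {w2}

w2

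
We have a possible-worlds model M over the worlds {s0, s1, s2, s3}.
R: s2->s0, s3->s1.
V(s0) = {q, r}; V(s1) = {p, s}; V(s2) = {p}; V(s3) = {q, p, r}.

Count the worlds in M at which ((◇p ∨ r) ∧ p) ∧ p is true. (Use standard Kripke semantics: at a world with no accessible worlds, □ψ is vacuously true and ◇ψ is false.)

Let φ = ((◇p ∨ r) ∧ p) ∧ p. Evaluate φ at each world:
  s0 (successors ∅): φ is false.
  s1 (successors ∅): φ is false.
  s2 (successors {s0}): φ is false.
  s3 (successors {s1}): φ is true.
For instance, at s3:
  At s3: (◇p ∨ r) ∧ p is true, p is true, so ((◇p ∨ r) ∧ p) ∧ p is true.
    At s3: ◇p ∨ r is true, p is true, so (◇p ∨ r) ∧ p is true.
      At s3: ◇p is true, r is true, so ◇p ∨ r is true.
Satisfying worlds: {s3}

1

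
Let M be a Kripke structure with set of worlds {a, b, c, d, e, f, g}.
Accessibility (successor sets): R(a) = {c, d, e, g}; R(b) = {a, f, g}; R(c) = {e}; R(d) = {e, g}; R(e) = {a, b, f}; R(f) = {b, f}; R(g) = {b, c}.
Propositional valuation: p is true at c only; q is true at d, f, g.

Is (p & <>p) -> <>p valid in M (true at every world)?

Let φ = (p & <>p) -> <>p. Evaluate φ at each world:
  a (successors {c, d, e, g}): φ is true.
  b (successors {a, f, g}): φ is true.
  c (successors {e}): φ is true.
  d (successors {e, g}): φ is true.
  e (successors {a, b, f}): φ is true.
  f (successors {b, f}): φ is true.
  g (successors {b, c}): φ is true.
For instance, at g:
  At g: p & <>p is false, <>p is true, so (p & <>p) -> <>p is true.
    At g: p is false, <>p is true, so p & <>p is false.
      At g: <>p requires p at some successor in {b, c}.
        p holds at c, so <>p is true at g.
    At g: <>p requires p at some successor in {b, c}.
      p holds at c, so <>p is true at g.

Yes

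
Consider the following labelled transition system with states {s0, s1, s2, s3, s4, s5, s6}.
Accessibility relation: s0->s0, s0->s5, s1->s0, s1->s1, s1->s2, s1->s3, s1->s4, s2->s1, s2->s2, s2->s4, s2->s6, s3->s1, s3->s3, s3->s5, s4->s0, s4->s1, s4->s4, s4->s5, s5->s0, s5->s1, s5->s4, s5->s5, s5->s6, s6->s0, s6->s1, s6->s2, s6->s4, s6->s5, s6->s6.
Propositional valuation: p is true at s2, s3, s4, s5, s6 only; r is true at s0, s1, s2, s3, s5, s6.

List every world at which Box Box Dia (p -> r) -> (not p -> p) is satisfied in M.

Recall that Box ψ holds at a world iff ψ holds at every accessible world, and Dia ψ holds iff ψ holds at some accessible world.
Let φ = Box Box Dia (p -> r) -> (not p -> p). Evaluate φ at each world:
  s0 (successors {s0, s5}): φ is false.
  s1 (successors {s0, s1, s2, s3, s4}): φ is false.
  s2 (successors {s1, s2, s4, s6}): φ is true.
  s3 (successors {s1, s3, s5}): φ is true.
  s4 (successors {s0, s1, s4, s5}): φ is true.
  s5 (successors {s0, s1, s4, s5, s6}): φ is true.
  s6 (successors {s0, s1, s2, s4, s5, s6}): φ is true.
For instance, at s2:
  At s2: Box Box Dia (p -> r) is true, not p -> p is true, so Box Box Dia (p -> r) -> (not p -> p) is true.
    At s2: Box Box Dia (p -> r) requires Box Dia (p -> r) at every successor {s1, s2, s4, s6}.
      At s1: Box Dia (p -> r) is true.
      At s2: Box Dia (p -> r) is true.
      At s4: Box Dia (p -> r) is true.
      At s6: Box Dia (p -> r) is true.
    So Box Box Dia (p -> r) is true at s2.
Satisfying worlds: {s2, s3, s4, s5, s6}

s2, s3, s4, s5, s6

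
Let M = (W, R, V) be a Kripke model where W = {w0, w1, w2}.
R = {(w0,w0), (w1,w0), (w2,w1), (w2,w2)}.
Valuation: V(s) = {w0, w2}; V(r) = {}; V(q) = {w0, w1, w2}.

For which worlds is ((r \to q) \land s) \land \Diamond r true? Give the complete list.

Recall that \Diamond ψ holds at a world iff ψ holds at some accessible world.
Let φ = ((r \to q) \land s) \land \Diamond r. Evaluate φ at each world:
  w0 (successors {w0}): φ is false.
  w1 (successors {w0}): φ is false.
  w2 (successors {w1, w2}): φ is false.
For instance, at w2:
  At w2: (r \to q) \land s is true, \Diamond r is false, so ((r \to q) \land s) \land \Diamond r is false.
    At w2: \Diamond r requires r at some successor in {w1, w2}.
      At w1: r is false.
      At w2: r is false.
    So \Diamond r is false at w2.
Satisfying worlds: none.

none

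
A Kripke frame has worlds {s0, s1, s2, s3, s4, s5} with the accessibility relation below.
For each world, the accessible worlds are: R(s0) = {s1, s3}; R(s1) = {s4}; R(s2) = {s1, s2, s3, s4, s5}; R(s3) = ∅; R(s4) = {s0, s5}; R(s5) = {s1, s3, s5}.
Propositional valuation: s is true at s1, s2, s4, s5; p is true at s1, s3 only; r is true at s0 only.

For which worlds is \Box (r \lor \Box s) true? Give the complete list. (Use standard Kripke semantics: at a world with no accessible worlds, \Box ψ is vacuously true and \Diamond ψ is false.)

Let φ = \Box (r \lor \Box s). Evaluate φ at each world:
  s0 (successors {s1, s3}): φ is true.
  s1 (successors {s4}): φ is false.
  s2 (successors {s1, s2, s3, s4, s5}): φ is false.
  s3 (successors ∅): φ is true.
  s4 (successors {s0, s5}): φ is false.
  s5 (successors {s1, s3, s5}): φ is false.
For instance, at s2:
  At s2: \Box (r \lor \Box s) requires r \lor \Box s at every successor {s1, s2, s3, s4, s5}.
    r \lor \Box s fails at s2, so \Box (r \lor \Box s) is false at s2.
      At s2: r is false, \Box s is false, so r \lor \Box s is false.
Satisfying worlds: {s0, s3}

s0, s3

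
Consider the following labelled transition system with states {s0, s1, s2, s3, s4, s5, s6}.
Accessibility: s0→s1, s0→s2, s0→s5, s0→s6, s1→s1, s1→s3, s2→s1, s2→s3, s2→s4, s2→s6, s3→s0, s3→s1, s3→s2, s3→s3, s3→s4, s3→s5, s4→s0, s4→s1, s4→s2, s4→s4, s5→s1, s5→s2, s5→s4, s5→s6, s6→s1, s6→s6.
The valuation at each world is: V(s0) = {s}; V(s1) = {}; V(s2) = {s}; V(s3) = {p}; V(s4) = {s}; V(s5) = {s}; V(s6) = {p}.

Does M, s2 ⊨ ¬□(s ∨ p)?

At s2: □(s ∨ p) is false, so ¬□(s ∨ p) is true.
  At s2: □(s ∨ p) requires s ∨ p at every successor {s1, s3, s4, s6}.
    s ∨ p fails at s1, so □(s ∨ p) is false at s2.

Yes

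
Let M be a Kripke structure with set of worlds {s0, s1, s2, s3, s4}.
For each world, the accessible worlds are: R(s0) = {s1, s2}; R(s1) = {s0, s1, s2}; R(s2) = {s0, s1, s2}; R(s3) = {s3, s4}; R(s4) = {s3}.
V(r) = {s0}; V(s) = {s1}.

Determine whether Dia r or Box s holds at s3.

No

Recall that Box ψ holds at a world iff ψ holds at every accessible world, and Dia ψ holds iff ψ holds at some accessible world.
At s3: Dia r is false, Box s is false, so Dia r or Box s is false.
  At s3: Dia r requires r at some successor in {s3, s4}.
    At s3: r is false.
    At s4: r is false.
  So Dia r is false at s3.
  At s3: Box s requires s at every successor {s3, s4}.
    s fails at s3, so Box s is false at s3.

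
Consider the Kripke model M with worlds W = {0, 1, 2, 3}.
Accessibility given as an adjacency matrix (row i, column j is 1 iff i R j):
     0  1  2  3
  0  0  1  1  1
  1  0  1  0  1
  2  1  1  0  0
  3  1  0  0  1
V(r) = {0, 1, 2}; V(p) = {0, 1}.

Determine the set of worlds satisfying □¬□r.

Let φ = □¬□r. Evaluate φ at each world:
  0 (successors {1, 2, 3}): φ is false.
  1 (successors {1, 3}): φ is true.
  2 (successors {0, 1}): φ is true.
  3 (successors {0, 3}): φ is true.
For instance, at 2:
  At 2: □¬□r requires ¬□r at every successor {0, 1}.
      At 0: □r is false, so ¬□r is true.
      At 1: □r is false, so ¬□r is true.
  So □¬□r is true at 2.
Satisfying worlds: {1, 2, 3}

1, 2, 3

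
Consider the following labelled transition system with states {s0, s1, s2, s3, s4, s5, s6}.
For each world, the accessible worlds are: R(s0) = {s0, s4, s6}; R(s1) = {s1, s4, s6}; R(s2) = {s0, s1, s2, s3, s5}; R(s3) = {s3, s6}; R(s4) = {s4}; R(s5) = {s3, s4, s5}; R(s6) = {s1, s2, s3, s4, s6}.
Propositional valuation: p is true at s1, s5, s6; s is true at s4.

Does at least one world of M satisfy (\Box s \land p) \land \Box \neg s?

No

Recall that \Box ψ holds at a world iff ψ holds at every accessible world, and \Diamond ψ holds iff ψ holds at some accessible world.
Let φ = (\Box s \land p) \land \Box \neg s. Evaluate φ at each world:
  s0 (successors {s0, s4, s6}): φ is false.
  s1 (successors {s1, s4, s6}): φ is false.
  s2 (successors {s0, s1, s2, s3, s5}): φ is false.
  s3 (successors {s3, s6}): φ is false.
  s4 (successors {s4}): φ is false.
  s5 (successors {s3, s4, s5}): φ is false.
  s6 (successors {s1, s2, s3, s4, s6}): φ is false.
For instance, at s0:
  At s0: \Box s \land p is false, \Box \neg s is false, so (\Box s \land p) \land \Box \neg s is false.
    At s0: \Box s is false, p is false, so \Box s \land p is false.
      At s0: \Box s requires s at every successor {s0, s4, s6}.
        s fails at s0, so \Box s is false at s0.
    At s0: \Box \neg s requires \neg s at every successor {s0, s4, s6}.
      \neg s fails at s4, so \Box \neg s is false at s0.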